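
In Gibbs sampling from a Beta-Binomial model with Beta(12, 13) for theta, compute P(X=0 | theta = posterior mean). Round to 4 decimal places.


Posterior mean = alpha/(alpha+beta) = 12/25 = 0.48
P(X=0|theta=mean) = 1 - theta = 0.52

0.52


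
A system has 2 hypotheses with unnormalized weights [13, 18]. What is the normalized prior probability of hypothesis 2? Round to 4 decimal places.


The normalized prior is the weight divided by the total.
Total weight = 31
P(H2) = 18 / 31 = 0.5806

0.5806


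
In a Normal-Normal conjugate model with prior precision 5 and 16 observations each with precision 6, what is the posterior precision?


Posterior precision = prior precision + n * observation precision
= 5 + 16 * 6
= 5 + 96 = 101

101


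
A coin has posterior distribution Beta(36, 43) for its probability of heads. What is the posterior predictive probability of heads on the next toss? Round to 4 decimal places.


Posterior predictive = E[theta] = alpha/(alpha+beta)
= 36/79
= 0.4557

0.4557


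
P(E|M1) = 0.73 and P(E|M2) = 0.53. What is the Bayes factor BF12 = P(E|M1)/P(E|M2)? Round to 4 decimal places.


Bayes factor BF12 = P(E|M1) / P(E|M2)
= 0.73 / 0.53
= 1.3774

1.3774


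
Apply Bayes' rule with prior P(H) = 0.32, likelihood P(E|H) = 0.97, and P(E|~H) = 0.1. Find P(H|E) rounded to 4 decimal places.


Step 1: Compute marginal P(E) = P(E|H)P(H) + P(E|~H)P(~H)
= 0.97*0.32 + 0.1*0.68 = 0.3784
Step 2: P(H|E) = P(E|H)P(H)/P(E) = 0.3104/0.3784
= 0.8203

0.8203


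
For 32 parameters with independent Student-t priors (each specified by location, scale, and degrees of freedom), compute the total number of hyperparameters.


A Student-t prior has 3 hyperparameters per parameter.
Total = 32 * 3 = 96

96


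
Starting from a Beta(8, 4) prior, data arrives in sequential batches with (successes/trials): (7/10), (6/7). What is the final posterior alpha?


In sequential Bayesian updating, we sum all successes.
Total successes = 13
Final alpha = 8 + 13 = 21

21


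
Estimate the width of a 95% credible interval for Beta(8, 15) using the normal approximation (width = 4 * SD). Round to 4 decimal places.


For Beta(a,b): Var = ab/((a+b)^2(a+b+1))
Var = 0.0095, SD = 0.0972
Approximate 95% CI width = 4 * 0.0972 = 0.3889

0.3889


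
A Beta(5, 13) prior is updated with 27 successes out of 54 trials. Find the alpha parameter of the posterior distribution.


In the Beta-Binomial conjugate update:
alpha_post = alpha_prior + successes
= 5 + 27
= 32

32


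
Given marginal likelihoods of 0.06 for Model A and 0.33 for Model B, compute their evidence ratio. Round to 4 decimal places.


Ratio = ML(A) / ML(B) = 0.06/0.33
= 0.1818

0.1818


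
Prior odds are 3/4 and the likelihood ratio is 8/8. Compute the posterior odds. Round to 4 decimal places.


Posterior odds = prior odds * likelihood ratio
= (3/4) * (8/8)
= 24 / 32
= 0.75

0.75


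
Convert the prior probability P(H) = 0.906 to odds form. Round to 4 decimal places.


P(not H) = 1 - 0.906 = 0.094
Odds = 0.906 / 0.094 = 9.6383

9.6383


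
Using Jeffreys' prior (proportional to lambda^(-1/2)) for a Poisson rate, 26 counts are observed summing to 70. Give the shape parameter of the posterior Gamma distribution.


Conjugate update: Gamma(prior_shape + S, prior_rate + n).
Prior shape = 0.5, prior rate = 0.
Posterior shape = 0.5 + S = 0.5 + 70 = 70.5

70.5


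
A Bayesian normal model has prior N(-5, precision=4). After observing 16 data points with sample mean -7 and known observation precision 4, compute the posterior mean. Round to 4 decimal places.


Posterior mean = (prior_precision * prior_mean + n * data_precision * data_mean) / (prior_precision + n * data_precision)
Numerator = 4*-5 + 16*4*-7 = -468
Denominator = 4 + 16*4 = 68
Posterior mean = -6.8824

-6.8824


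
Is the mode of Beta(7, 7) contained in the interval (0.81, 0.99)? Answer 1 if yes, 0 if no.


Mode = (a-1)/(a+b-2) = 6/12 = 0.5
Interval: (0.81, 0.99)
Contains mode? 0

0


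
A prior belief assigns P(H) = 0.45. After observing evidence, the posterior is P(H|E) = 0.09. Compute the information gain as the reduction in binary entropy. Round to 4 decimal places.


H(prior) = -0.45*log2(0.45) - 0.55*log2(0.55)
= 0.9928
H(post) = -0.09*log2(0.09) - 0.91*log2(0.91)
= 0.4365
IG = 0.9928 - 0.4365 = 0.5563

0.5563


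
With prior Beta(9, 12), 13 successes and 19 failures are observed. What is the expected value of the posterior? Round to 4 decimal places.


Posterior = Beta(22, 31)
E[theta] = alpha/(alpha+beta)
= 22/53 = 0.4151

0.4151


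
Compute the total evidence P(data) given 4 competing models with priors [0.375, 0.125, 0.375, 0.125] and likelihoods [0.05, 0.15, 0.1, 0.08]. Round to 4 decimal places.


Marginal likelihood = sum P(model_i) * P(data|model_i)
Model 1: 0.375 * 0.05 = 0.0188
Model 2: 0.125 * 0.15 = 0.0187
Model 3: 0.375 * 0.1 = 0.0375
Model 4: 0.125 * 0.08 = 0.01
Total = 0.085

0.085


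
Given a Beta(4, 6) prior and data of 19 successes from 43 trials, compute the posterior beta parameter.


Number of failures = 43 - 19 = 24
Posterior beta = 6 + 24 = 30

30


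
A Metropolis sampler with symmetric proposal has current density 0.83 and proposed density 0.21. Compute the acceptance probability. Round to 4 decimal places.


For symmetric proposals, acceptance = min(1, pi(x*)/pi(x))
= min(1, 0.21/0.83)
= min(1, 0.253) = 0.253

0.253


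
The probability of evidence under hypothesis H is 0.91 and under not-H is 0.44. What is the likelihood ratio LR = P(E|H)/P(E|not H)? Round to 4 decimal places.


LR = 0.91 / 0.44
= 2.0682

2.0682


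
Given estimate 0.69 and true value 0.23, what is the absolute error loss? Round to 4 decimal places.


Absolute error = |estimate - true|
= |0.46| = 0.46

0.46


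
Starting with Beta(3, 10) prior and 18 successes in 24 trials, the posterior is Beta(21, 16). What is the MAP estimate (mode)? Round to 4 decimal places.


The mode of Beta(a, b) when a > 1 and b > 1 is (a-1)/(a+b-2)
= (21 - 1) / (21 + 16 - 2)
= 20 / 35
= 0.5714

0.5714


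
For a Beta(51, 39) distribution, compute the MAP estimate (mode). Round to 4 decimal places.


MAP = mode = (a-1)/(a+b-2)
= (51-1)/(51+39-2)
= 50/88 = 0.5682

0.5682


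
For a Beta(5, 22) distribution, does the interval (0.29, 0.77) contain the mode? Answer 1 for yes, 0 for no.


Mode of Beta(a,b) = (a-1)/(a+b-2)
= (5-1)/(5+22-2) = 0.16
Check: 0.29 <= 0.16 <= 0.77?
Result: 0

0


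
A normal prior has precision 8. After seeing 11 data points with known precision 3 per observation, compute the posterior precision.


In the conjugate normal model, precisions add:
tau_posterior = tau_prior + n * tau_data
= 8 + 11*3 = 41

41


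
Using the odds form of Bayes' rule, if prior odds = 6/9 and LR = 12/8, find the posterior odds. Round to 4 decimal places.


Bayes' rule in odds form: posterior odds = prior odds * LR
= (6 * 12) / (9 * 8)
= 72/72 = 1.0

1.0


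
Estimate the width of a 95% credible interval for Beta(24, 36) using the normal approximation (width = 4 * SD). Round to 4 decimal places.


For Beta(a,b): Var = ab/((a+b)^2(a+b+1))
Var = 0.0039, SD = 0.0627
Approximate 95% CI width = 4 * 0.0627 = 0.2509

0.2509


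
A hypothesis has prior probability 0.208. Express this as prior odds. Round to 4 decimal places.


Odds = P(H) / P(not H) = 0.208 / 0.792
= 0.2626

0.2626


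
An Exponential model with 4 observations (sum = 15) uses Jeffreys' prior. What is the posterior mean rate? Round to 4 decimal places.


Posterior Gamma(4, 15)
E[lambda] = 4/15 = 0.2667

0.2667


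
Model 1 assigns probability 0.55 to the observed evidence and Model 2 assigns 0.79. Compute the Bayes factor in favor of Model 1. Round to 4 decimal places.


BF = P(data|M1) / P(data|M2)
= 0.55 / 0.79 = 0.6962

0.6962


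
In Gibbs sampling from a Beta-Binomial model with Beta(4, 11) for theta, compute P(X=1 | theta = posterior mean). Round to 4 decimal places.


Posterior mean = alpha/(alpha+beta) = 4/15 = 0.2667
P(X=1|theta=mean) = theta = 0.2667

0.2667


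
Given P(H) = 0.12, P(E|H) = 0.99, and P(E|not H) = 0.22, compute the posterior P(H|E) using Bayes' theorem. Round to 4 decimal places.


By Bayes' theorem: P(H|E) = P(E|H)*P(H) / P(E)
P(E) = P(E|H)*P(H) + P(E|not H)*P(not H)
P(E) = 0.99*0.12 + 0.22*0.88 = 0.3124
P(H|E) = 0.99*0.12 / 0.3124 = 0.3803

0.3803


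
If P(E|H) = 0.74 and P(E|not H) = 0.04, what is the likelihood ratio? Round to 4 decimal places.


Likelihood ratio = P(E|H) / P(E|not H)
= 0.74 / 0.04
= 18.5

18.5


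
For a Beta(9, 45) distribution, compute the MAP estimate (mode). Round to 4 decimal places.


MAP = mode = (a-1)/(a+b-2)
= (9-1)/(9+45-2)
= 8/52 = 0.1538

0.1538


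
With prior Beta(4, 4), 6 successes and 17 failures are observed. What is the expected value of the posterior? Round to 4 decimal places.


Posterior = Beta(10, 21)
E[theta] = alpha/(alpha+beta)
= 10/31 = 0.3226

0.3226


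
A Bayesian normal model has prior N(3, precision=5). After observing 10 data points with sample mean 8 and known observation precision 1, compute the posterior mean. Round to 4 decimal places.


Posterior mean = (prior_precision * prior_mean + n * data_precision * data_mean) / (prior_precision + n * data_precision)
Numerator = 5*3 + 10*1*8 = 95
Denominator = 5 + 10*1 = 15
Posterior mean = 6.3333

6.3333


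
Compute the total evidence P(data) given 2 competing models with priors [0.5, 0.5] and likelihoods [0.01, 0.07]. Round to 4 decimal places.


Marginal likelihood = sum P(model_i) * P(data|model_i)
Model 1: 0.5 * 0.01 = 0.005
Model 2: 0.5 * 0.07 = 0.035
Total = 0.04

0.04


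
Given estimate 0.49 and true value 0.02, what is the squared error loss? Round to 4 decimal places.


Squared error = (estimate - true)^2
Difference = 0.47
Loss = 0.47^2 = 0.2209

0.2209


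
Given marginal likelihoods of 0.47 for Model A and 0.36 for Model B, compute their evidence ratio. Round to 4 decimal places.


Ratio = ML(A) / ML(B) = 0.47/0.36
= 1.3056

1.3056


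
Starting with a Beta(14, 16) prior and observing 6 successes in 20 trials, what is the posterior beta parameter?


Posterior beta = prior beta + failures
Failures = 20 - 6 = 14
beta_post = 16 + 14 = 30

30


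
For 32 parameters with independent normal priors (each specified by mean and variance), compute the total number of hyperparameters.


A normal prior has 2 hyperparameters per parameter.
Total = 32 * 2 = 64

64


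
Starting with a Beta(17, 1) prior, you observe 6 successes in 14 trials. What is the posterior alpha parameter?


For a Beta-Binomial conjugate model:
Posterior alpha = prior alpha + number of successes
= 17 + 6 = 23

23


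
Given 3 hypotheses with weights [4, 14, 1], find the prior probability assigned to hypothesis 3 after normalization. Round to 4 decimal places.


To normalize, divide each weight by the sum of all weights.
Sum = 19
Prior(H3) = 1/19 = 0.0526

0.0526


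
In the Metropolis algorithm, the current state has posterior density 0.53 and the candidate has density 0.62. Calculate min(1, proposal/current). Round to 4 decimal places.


Ratio = 0.62/0.53 = 1.1698
Acceptance probability = min(1, 1.1698)
= 1.0

1.0


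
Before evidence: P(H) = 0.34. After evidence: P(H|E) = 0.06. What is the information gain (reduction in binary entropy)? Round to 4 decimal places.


Prior entropy = 0.9248
Posterior entropy = 0.3274
Information gain = 0.9248 - 0.3274 = 0.5974

0.5974


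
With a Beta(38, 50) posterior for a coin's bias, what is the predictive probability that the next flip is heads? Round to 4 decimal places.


The predictive probability equals the posterior mean.
P(next = heads) = alpha / (alpha + beta)
= 38 / 88 = 0.4318

0.4318


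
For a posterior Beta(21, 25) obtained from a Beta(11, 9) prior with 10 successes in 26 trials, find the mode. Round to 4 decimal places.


Mode = (alpha - 1) / (alpha + beta - 2)
= 20 / 44
= 0.4545

0.4545


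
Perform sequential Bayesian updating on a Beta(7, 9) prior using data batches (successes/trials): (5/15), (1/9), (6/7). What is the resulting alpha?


Accumulate successes: 12
Posterior alpha = prior alpha + sum of successes
= 7 + 12 = 19

19


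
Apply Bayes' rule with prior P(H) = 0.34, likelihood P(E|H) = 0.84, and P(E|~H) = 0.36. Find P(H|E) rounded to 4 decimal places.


Step 1: Compute marginal P(E) = P(E|H)P(H) + P(E|~H)P(~H)
= 0.84*0.34 + 0.36*0.66 = 0.5232
Step 2: P(H|E) = P(E|H)P(H)/P(E) = 0.2856/0.5232
= 0.5459

0.5459


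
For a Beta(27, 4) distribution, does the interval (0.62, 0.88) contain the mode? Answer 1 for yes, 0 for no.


Mode of Beta(a,b) = (a-1)/(a+b-2)
= (27-1)/(27+4-2) = 0.8966
Check: 0.62 <= 0.8966 <= 0.88?
Result: 0

0


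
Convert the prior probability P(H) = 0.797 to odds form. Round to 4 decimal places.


P(not H) = 1 - 0.797 = 0.203
Odds = 0.797 / 0.203 = 3.9261

3.9261


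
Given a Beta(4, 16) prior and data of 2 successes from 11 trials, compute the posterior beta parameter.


Number of failures = 11 - 2 = 9
Posterior beta = 16 + 9 = 25

25


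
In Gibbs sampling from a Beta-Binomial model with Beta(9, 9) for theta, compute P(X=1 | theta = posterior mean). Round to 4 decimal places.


Posterior mean = alpha/(alpha+beta) = 9/18 = 0.5
P(X=1|theta=mean) = theta = 0.5

0.5


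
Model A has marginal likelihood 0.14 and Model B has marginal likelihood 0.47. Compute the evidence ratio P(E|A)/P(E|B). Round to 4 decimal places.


Evidence ratio = P(E|A) / P(E|B)
= 0.14 / 0.47
= 0.2979

0.2979


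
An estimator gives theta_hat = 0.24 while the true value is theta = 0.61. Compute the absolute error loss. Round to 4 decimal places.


The absolute error loss is |theta_hat - theta|
= |0.24 - 0.61|
= 0.37

0.37


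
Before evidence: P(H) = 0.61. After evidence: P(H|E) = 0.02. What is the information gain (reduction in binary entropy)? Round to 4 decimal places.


Prior entropy = 0.9648
Posterior entropy = 0.1414
Information gain = 0.9648 - 0.1414 = 0.8234

0.8234


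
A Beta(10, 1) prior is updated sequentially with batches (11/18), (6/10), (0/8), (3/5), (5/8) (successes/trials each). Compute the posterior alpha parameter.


Sequential conjugate updating is equivalent to a single batch update.
Total successes across all batches = 25
alpha_posterior = alpha_prior + total_successes = 10 + 25
= 35

35


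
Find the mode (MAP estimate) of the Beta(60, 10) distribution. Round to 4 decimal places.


For Beta(a,b) with a,b > 1:
Mode = (a-1)/(a+b-2) = (60-1)/(70-2)
= 59/68 = 0.8676

0.8676


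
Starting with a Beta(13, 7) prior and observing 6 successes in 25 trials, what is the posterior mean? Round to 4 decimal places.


Posterior parameters: alpha = 13 + 6 = 19
beta = 7 + 19 = 26
Posterior mean = alpha / (alpha + beta) = 19 / 45
= 0.4222

0.4222


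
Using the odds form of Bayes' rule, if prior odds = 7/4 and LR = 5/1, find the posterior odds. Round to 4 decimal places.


Bayes' rule in odds form: posterior odds = prior odds * LR
= (7 * 5) / (4 * 1)
= 35/4 = 8.75

8.75


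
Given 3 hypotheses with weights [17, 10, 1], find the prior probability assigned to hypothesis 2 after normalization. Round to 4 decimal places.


To normalize, divide each weight by the sum of all weights.
Sum = 28
Prior(H2) = 10/28 = 0.3571

0.3571


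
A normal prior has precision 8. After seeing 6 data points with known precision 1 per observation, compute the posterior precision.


In the conjugate normal model, precisions add:
tau_posterior = tau_prior + n * tau_data
= 8 + 6*1 = 14

14


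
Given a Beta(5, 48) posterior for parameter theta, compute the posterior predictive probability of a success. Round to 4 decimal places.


For a Beta-Bernoulli model, the predictive probability is the mean:
P(success) = 5/(5+48) = 5/53 = 0.0943

0.0943


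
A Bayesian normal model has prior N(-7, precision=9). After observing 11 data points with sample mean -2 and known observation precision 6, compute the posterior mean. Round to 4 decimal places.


Posterior mean = (prior_precision * prior_mean + n * data_precision * data_mean) / (prior_precision + n * data_precision)
Numerator = 9*-7 + 11*6*-2 = -195
Denominator = 9 + 11*6 = 75
Posterior mean = -2.6

-2.6


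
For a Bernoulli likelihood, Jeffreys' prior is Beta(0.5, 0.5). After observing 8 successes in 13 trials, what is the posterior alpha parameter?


Jeffreys' prior for Bernoulli is Beta(0.5, 0.5).
Posterior is Beta(0.5 + k, 0.5 + n - k).
Posterior alpha = 0.5 + k = 0.5 + 8 = 8.5

8.5


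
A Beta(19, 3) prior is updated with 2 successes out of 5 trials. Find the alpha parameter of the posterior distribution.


In the Beta-Binomial conjugate update:
alpha_post = alpha_prior + successes
= 19 + 2
= 21

21


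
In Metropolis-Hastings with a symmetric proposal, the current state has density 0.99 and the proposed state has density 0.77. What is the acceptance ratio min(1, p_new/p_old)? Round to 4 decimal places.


Ratio = p_new / p_old = 0.77 / 0.99 = 0.7778
Acceptance = min(1, 0.7778) = 0.7778

0.7778


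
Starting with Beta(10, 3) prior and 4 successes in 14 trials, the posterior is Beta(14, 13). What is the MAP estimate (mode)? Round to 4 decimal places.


The mode of Beta(a, b) when a > 1 and b > 1 is (a-1)/(a+b-2)
= (14 - 1) / (14 + 13 - 2)
= 13 / 25
= 0.52

0.52


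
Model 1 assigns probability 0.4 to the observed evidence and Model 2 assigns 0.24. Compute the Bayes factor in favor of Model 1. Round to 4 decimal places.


BF = P(data|M1) / P(data|M2)
= 0.4 / 0.24 = 1.6667

1.6667


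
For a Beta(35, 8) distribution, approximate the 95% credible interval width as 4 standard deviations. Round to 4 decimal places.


Variance of Beta(a,b) = ab / ((a+b)^2 * (a+b+1))
= 35*8 / ((43)^2 * 44)
= 0.0034
SD = sqrt(0.0034) = 0.0587
Width = 4 * SD = 0.2347

0.2347


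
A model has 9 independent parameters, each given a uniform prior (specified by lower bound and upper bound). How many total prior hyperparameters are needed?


Each uniform prior needs 2 hyperparameters (lower bound and upper bound).
Total = 2 * 9 = 18

18


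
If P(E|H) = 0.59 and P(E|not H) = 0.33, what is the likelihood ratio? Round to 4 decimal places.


Likelihood ratio = P(E|H) / P(E|not H)
= 0.59 / 0.33
= 1.7879

1.7879


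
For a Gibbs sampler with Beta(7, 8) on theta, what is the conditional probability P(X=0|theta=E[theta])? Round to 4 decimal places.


E[theta] = 7/(7+8) = 0.4667
P(X=0|theta) = 1 - theta = 0.5333

0.5333


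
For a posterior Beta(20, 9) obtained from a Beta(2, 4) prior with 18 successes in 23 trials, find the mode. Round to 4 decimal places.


Mode = (alpha - 1) / (alpha + beta - 2)
= 19 / 27
= 0.7037

0.7037


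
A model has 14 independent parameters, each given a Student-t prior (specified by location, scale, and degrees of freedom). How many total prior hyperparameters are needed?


Each Student-t prior needs 3 hyperparameters (location, scale, and degrees of freedom).
Total = 3 * 14 = 42

42


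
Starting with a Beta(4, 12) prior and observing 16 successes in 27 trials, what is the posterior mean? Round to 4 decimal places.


Posterior parameters: alpha = 4 + 16 = 20
beta = 12 + 11 = 23
Posterior mean = alpha / (alpha + beta) = 20 / 43
= 0.4651

0.4651


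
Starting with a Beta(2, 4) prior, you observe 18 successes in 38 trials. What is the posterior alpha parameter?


For a Beta-Binomial conjugate model:
Posterior alpha = prior alpha + number of successes
= 2 + 18 = 20

20


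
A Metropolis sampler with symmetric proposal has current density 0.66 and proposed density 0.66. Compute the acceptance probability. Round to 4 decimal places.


For symmetric proposals, acceptance = min(1, pi(x*)/pi(x))
= min(1, 0.66/0.66)
= min(1, 1.0) = 1.0

1.0


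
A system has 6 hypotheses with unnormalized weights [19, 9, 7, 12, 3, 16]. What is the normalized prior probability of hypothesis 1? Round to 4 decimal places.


The normalized prior is the weight divided by the total.
Total weight = 66
P(H1) = 19 / 66 = 0.2879

0.2879


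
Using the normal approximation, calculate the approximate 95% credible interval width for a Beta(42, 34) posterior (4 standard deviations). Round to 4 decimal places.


Var(Beta) = 42*34/(76^2 * 77) = 0.0032
SD = 0.0567
Width ~ 4*SD = 0.2267

0.2267


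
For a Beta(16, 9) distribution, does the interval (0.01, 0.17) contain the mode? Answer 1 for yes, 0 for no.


Mode of Beta(a,b) = (a-1)/(a+b-2)
= (16-1)/(16+9-2) = 0.6522
Check: 0.01 <= 0.6522 <= 0.17?
Result: 0

0


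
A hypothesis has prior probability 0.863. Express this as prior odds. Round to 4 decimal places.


Odds = P(H) / P(not H) = 0.863 / 0.137
= 6.2993

6.2993


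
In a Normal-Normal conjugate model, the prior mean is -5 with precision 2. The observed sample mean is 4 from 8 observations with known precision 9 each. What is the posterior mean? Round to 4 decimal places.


Posterior precision = tau0 + n*tau = 2 + 8*9 = 74
Posterior mean = (tau0*mu0 + n*tau*xbar) / posterior_precision
= (2*-5 + 8*9*4) / 74
= 278 / 74 = 3.7568

3.7568


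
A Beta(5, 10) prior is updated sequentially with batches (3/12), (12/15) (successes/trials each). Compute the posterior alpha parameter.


Sequential conjugate updating is equivalent to a single batch update.
Total successes across all batches = 15
alpha_posterior = alpha_prior + total_successes = 5 + 15
= 20

20


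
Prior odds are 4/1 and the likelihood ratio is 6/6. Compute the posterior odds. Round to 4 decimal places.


Posterior odds = prior odds * likelihood ratio
= (4/1) * (6/6)
= 24 / 6
= 4.0

4.0


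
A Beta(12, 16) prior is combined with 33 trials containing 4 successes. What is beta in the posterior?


In conjugate updating:
beta_posterior = beta_prior + (n - k)
= 16 + (33 - 4)
= 16 + 29 = 45

45


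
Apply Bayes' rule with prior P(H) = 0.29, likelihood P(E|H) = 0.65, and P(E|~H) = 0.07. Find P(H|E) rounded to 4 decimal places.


Step 1: Compute marginal P(E) = P(E|H)P(H) + P(E|~H)P(~H)
= 0.65*0.29 + 0.07*0.71 = 0.2382
Step 2: P(H|E) = P(E|H)P(H)/P(E) = 0.1885/0.2382
= 0.7914

0.7914


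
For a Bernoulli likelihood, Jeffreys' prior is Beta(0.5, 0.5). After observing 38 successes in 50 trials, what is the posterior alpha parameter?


Jeffreys' prior for Bernoulli is Beta(0.5, 0.5).
Posterior is Beta(0.5 + k, 0.5 + n - k).
Posterior alpha = 0.5 + k = 0.5 + 38 = 38.5

38.5


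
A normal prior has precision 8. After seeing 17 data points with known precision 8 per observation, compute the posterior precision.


In the conjugate normal model, precisions add:
tau_posterior = tau_prior + n * tau_data
= 8 + 17*8 = 144

144


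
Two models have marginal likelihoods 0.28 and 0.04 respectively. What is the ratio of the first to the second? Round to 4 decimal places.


Evidence ratio = 0.28 / 0.04
= 7.0

7.0


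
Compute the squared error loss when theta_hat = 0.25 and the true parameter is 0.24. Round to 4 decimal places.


L = (theta_hat - theta_true)^2
= (0.25 - 0.24)^2
= 0.01^2 = 0.0001

0.0001


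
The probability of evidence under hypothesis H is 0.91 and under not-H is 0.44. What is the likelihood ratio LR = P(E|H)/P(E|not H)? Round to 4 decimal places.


LR = 0.91 / 0.44
= 2.0682

2.0682


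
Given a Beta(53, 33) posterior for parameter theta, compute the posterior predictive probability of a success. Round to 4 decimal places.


For a Beta-Bernoulli model, the predictive probability is the mean:
P(success) = 53/(53+33) = 53/86 = 0.6163

0.6163


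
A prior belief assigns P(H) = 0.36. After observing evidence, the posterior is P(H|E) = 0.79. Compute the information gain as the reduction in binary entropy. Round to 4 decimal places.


H(prior) = -0.36*log2(0.36) - 0.64*log2(0.64)
= 0.9427
H(post) = -0.79*log2(0.79) - 0.21*log2(0.21)
= 0.7415
IG = 0.9427 - 0.7415 = 0.2012

0.2012


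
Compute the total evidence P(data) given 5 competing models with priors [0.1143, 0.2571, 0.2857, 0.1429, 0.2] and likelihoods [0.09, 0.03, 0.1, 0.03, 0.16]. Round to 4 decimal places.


Marginal likelihood = sum P(model_i) * P(data|model_i)
Model 1: 0.1143 * 0.09 = 0.0103
Model 2: 0.2571 * 0.03 = 0.0077
Model 3: 0.2857 * 0.1 = 0.0286
Model 4: 0.1429 * 0.03 = 0.0043
Model 5: 0.2 * 0.16 = 0.032
Total = 0.0829

0.0829


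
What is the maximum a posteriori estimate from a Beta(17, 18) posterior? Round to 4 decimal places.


The MAP estimate equals the mode of the distribution.
Mode of Beta(a,b) = (a-1)/(a+b-2)
= 16/33
= 0.4848

0.4848


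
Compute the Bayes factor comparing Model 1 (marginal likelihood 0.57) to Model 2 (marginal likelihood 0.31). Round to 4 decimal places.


BF12 = marginal likelihood of M1 / marginal likelihood of M2
= 0.57/0.31
= 1.8387

1.8387


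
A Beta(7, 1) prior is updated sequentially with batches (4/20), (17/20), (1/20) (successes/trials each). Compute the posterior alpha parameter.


Sequential conjugate updating is equivalent to a single batch update.
Total successes across all batches = 22
alpha_posterior = alpha_prior + total_successes = 7 + 22
= 29

29


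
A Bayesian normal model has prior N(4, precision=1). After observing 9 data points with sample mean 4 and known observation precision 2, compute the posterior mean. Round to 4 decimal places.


Posterior mean = (prior_precision * prior_mean + n * data_precision * data_mean) / (prior_precision + n * data_precision)
Numerator = 1*4 + 9*2*4 = 76
Denominator = 1 + 9*2 = 19
Posterior mean = 4.0

4.0


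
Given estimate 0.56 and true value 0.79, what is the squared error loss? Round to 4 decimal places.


Squared error = (estimate - true)^2
Difference = -0.23
Loss = -0.23^2 = 0.0529

0.0529


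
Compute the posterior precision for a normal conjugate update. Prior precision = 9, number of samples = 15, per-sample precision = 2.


tau_post = tau_0 + n * tau
= 9 + 15 * 2 = 39

39


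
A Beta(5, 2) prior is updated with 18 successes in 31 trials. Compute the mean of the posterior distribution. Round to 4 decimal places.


After update: Beta(23, 15)
Mean = 23 / (23 + 15) = 23 / 38
= 0.6053

0.6053


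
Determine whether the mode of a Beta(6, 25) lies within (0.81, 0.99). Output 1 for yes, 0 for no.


First find the mode: (a-1)/(a+b-2) = 0.1724
Is 0.1724 in (0.81, 0.99)? 0

0


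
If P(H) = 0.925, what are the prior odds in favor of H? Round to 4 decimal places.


Prior odds = P(H) / (1 - P(H))
= 0.925 / 0.075
= 12.3333

12.3333


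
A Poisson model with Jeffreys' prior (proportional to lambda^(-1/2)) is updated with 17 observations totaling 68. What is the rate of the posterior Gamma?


Posterior = Gamma(0.5 + S, n)
= Gamma(0.5 + 68, 17)
Posterior rate = 0 + n = 17

17.0


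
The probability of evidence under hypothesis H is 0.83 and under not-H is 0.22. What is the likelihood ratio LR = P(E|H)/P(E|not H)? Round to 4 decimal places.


LR = 0.83 / 0.22
= 3.7727

3.7727


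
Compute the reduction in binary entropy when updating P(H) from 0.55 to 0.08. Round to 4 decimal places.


H_before = -p*log2(p) - (1-p)*log2(1-p) for p=0.55: 0.9928
H_after for p=0.08: 0.4022
Reduction = 0.9928 - 0.4022 = 0.5906

0.5906


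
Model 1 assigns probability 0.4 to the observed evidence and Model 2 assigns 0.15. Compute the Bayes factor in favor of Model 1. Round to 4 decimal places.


BF = P(data|M1) / P(data|M2)
= 0.4 / 0.15 = 2.6667

2.6667


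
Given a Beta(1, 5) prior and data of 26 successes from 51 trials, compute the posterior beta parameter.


Number of failures = 51 - 26 = 25
Posterior beta = 5 + 25 = 30

30


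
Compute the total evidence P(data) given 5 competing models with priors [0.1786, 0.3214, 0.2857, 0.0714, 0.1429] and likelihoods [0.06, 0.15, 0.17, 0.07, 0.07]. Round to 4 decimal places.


Marginal likelihood = sum P(model_i) * P(data|model_i)
Model 1: 0.1786 * 0.06 = 0.0107
Model 2: 0.3214 * 0.15 = 0.0482
Model 3: 0.2857 * 0.17 = 0.0486
Model 4: 0.0714 * 0.07 = 0.005
Model 5: 0.1429 * 0.07 = 0.01
Total = 0.1225

0.1225


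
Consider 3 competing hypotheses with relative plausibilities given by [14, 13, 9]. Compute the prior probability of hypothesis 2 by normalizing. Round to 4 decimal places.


Sum of weights = 14 + 13 + 9 = 36
Normalized prior for H2 = 13 / 36
= 0.3611

0.3611


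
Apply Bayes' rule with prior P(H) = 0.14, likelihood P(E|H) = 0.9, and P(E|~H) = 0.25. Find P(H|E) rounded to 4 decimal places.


Step 1: Compute marginal P(E) = P(E|H)P(H) + P(E|~H)P(~H)
= 0.9*0.14 + 0.25*0.86 = 0.341
Step 2: P(H|E) = P(E|H)P(H)/P(E) = 0.126/0.341
= 0.3695

0.3695


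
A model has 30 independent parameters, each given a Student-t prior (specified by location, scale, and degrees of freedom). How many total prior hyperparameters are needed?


Each Student-t prior needs 3 hyperparameters (location, scale, and degrees of freedom).
Total = 3 * 30 = 90

90


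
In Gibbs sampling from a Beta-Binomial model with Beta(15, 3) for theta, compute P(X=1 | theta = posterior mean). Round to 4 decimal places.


Posterior mean = alpha/(alpha+beta) = 15/18 = 0.8333
P(X=1|theta=mean) = theta = 0.8333

0.8333


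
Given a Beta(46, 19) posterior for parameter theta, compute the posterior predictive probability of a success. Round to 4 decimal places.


For a Beta-Bernoulli model, the predictive probability is the mean:
P(success) = 46/(46+19) = 46/65 = 0.7077

0.7077


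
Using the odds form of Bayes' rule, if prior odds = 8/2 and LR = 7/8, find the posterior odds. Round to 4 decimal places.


Bayes' rule in odds form: posterior odds = prior odds * LR
= (8 * 7) / (2 * 8)
= 56/16 = 3.5

3.5


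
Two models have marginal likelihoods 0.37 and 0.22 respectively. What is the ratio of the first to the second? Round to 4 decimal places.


Evidence ratio = 0.37 / 0.22
= 1.6818

1.6818


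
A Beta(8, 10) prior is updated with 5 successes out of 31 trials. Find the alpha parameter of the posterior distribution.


In the Beta-Binomial conjugate update:
alpha_post = alpha_prior + successes
= 8 + 5
= 13

13


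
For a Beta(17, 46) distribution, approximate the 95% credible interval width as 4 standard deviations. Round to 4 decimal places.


Variance of Beta(a,b) = ab / ((a+b)^2 * (a+b+1))
= 17*46 / ((63)^2 * 64)
= 0.0031
SD = sqrt(0.0031) = 0.0555
Width = 4 * SD = 0.2219

0.2219


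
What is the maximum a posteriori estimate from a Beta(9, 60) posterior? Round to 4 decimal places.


The MAP estimate equals the mode of the distribution.
Mode of Beta(a,b) = (a-1)/(a+b-2)
= 8/67
= 0.1194

0.1194


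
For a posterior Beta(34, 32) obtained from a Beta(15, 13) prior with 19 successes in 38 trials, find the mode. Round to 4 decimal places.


Mode = (alpha - 1) / (alpha + beta - 2)
= 33 / 64
= 0.5156

0.5156


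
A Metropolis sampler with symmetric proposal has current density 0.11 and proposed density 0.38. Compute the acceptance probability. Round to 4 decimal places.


For symmetric proposals, acceptance = min(1, pi(x*)/pi(x))
= min(1, 0.38/0.11)
= min(1, 3.4545) = 1.0

1.0


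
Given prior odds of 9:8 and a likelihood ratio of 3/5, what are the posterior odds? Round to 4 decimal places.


Posterior odds = prior odds * LR
Prior odds = 9/8 = 1.125
LR = 3/5 = 0.6
Posterior odds = 1.125 * 0.6 = 0.675

0.675


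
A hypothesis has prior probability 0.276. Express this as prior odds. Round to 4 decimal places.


Odds = P(H) / P(not H) = 0.276 / 0.724
= 0.3812

0.3812


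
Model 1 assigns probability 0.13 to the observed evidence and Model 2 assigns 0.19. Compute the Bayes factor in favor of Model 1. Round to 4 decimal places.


BF = P(data|M1) / P(data|M2)
= 0.13 / 0.19 = 0.6842

0.6842


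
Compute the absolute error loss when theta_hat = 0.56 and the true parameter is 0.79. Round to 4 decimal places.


L = |theta_hat - theta_true|
= |0.56 - 0.79| = 0.23

0.23


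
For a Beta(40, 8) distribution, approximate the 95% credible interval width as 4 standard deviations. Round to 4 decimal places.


Variance of Beta(a,b) = ab / ((a+b)^2 * (a+b+1))
= 40*8 / ((48)^2 * 49)
= 0.0028
SD = sqrt(0.0028) = 0.0532
Width = 4 * SD = 0.213

0.213


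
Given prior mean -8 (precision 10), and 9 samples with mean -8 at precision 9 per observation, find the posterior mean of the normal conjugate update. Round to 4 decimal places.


The posterior mean is a precision-weighted average of prior and data.
Post. prec. = 10 + 81 = 91
Post. mean = (-80 + -648)/91 = -728/91 = -8.0

-8.0


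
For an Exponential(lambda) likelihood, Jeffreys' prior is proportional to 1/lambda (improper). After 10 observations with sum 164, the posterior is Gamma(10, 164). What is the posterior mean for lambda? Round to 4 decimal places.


Posterior = Gamma(n, sum_x) = Gamma(10, 164)
Posterior mean = shape/rate = 10/164
= 0.061

0.061


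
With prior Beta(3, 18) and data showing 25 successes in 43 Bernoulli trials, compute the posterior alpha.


Conjugate update: alpha_posterior = alpha_prior + k
= 3 + 25 = 28

28


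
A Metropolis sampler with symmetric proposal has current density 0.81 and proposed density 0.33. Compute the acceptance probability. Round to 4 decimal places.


For symmetric proposals, acceptance = min(1, pi(x*)/pi(x))
= min(1, 0.33/0.81)
= min(1, 0.4074) = 0.4074

0.4074


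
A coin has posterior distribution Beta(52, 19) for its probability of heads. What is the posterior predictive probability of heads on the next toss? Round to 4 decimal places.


Posterior predictive = E[theta] = alpha/(alpha+beta)
= 52/71
= 0.7324

0.7324


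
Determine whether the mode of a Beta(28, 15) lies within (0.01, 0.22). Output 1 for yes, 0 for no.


First find the mode: (a-1)/(a+b-2) = 0.6585
Is 0.6585 in (0.01, 0.22)? 0

0


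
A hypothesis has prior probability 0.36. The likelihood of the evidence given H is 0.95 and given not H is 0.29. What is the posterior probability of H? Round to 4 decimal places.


Using Bayes' theorem:
P(E) = 0.36 * 0.95 + 0.64 * 0.29
P(E) = 0.5276
P(H|E) = (0.36 * 0.95) / 0.5276 = 0.6482

0.6482


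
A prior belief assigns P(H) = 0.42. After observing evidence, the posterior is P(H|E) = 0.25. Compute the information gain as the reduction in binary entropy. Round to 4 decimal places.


H(prior) = -0.42*log2(0.42) - 0.58*log2(0.58)
= 0.9815
H(post) = -0.25*log2(0.25) - 0.75*log2(0.75)
= 0.8113
IG = 0.9815 - 0.8113 = 0.1702

0.1702


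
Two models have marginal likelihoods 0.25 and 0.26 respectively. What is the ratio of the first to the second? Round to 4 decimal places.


Evidence ratio = 0.25 / 0.26
= 0.9615

0.9615


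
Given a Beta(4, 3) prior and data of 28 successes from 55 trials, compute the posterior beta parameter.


Number of failures = 55 - 28 = 27
Posterior beta = 3 + 27 = 30

30


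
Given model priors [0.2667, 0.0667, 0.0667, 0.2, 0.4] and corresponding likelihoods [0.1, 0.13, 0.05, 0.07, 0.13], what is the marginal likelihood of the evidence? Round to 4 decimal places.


P(E) = sum_i P(M_i) P(E|M_i)
= 0.0267 + 0.0087 + 0.0033 + 0.014 + 0.052
= 0.1047

0.1047


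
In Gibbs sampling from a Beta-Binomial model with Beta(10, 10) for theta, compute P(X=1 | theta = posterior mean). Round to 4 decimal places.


Posterior mean = alpha/(alpha+beta) = 10/20 = 0.5
P(X=1|theta=mean) = theta = 0.5

0.5


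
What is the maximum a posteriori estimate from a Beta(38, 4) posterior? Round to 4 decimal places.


The MAP estimate equals the mode of the distribution.
Mode of Beta(a,b) = (a-1)/(a+b-2)
= 37/40
= 0.925

0.925


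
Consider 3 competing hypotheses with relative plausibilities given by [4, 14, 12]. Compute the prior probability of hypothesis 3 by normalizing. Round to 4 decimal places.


Sum of weights = 4 + 14 + 12 = 30
Normalized prior for H3 = 12 / 30
= 0.4

0.4


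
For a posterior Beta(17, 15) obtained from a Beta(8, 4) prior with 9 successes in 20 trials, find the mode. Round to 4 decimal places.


Mode = (alpha - 1) / (alpha + beta - 2)
= 16 / 30
= 0.5333

0.5333


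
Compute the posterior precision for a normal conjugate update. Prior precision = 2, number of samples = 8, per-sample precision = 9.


tau_post = tau_0 + n * tau
= 2 + 8 * 9 = 74

74


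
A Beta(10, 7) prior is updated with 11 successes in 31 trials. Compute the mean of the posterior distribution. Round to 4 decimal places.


After update: Beta(21, 27)
Mean = 21 / (21 + 27) = 21 / 48
= 0.4375

0.4375


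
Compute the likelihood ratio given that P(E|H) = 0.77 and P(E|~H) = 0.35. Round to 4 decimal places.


LR = P(E|H) / P(E|~H)
= 0.77 / 0.35 = 2.2

2.2


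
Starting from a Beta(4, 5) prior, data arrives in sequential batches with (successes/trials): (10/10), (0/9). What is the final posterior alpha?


In sequential Bayesian updating, we sum all successes.
Total successes = 10
Final alpha = 4 + 10 = 14

14


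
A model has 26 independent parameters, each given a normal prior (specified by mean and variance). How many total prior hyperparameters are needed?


Each normal prior needs 2 hyperparameters (mean and variance).
Total = 2 * 26 = 52

52


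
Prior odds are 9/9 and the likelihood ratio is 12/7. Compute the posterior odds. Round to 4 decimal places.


Posterior odds = prior odds * likelihood ratio
= (9/9) * (12/7)
= 108 / 63
= 1.7143

1.7143


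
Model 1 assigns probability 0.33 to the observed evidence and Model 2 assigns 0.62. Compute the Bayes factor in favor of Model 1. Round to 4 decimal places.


BF = P(data|M1) / P(data|M2)
= 0.33 / 0.62 = 0.5323

0.5323


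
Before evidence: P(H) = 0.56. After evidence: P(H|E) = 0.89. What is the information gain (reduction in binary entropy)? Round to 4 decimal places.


Prior entropy = 0.9896
Posterior entropy = 0.4999
Information gain = 0.9896 - 0.4999 = 0.4897

0.4897


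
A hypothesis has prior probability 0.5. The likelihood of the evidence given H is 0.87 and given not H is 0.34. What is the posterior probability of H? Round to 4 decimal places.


Using Bayes' theorem:
P(E) = 0.5 * 0.87 + 0.5 * 0.34
P(E) = 0.605
P(H|E) = (0.5 * 0.87) / 0.605 = 0.719

0.719


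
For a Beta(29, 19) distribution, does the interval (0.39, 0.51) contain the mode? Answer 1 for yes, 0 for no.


Mode of Beta(a,b) = (a-1)/(a+b-2)
= (29-1)/(29+19-2) = 0.6087
Check: 0.39 <= 0.6087 <= 0.51?
Result: 0

0


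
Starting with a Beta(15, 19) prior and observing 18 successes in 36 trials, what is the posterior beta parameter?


Posterior beta = prior beta + failures
Failures = 36 - 18 = 18
beta_post = 19 + 18 = 37

37


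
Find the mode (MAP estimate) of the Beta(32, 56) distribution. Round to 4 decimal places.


For Beta(a,b) with a,b > 1:
Mode = (a-1)/(a+b-2) = (32-1)/(88-2)
= 31/86 = 0.3605

0.3605


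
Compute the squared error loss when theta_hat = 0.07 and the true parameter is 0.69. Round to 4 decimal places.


L = (theta_hat - theta_true)^2
= (0.07 - 0.69)^2
= -0.62^2 = 0.3844

0.3844


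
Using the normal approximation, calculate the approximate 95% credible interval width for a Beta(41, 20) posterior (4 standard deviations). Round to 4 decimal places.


Var(Beta) = 41*20/(61^2 * 62) = 0.0036
SD = 0.0596
Width ~ 4*SD = 0.2385

0.2385


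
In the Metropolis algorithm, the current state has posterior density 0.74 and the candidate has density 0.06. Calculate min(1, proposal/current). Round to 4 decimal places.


Ratio = 0.06/0.74 = 0.0811
Acceptance probability = min(1, 0.0811)
= 0.0811

0.0811


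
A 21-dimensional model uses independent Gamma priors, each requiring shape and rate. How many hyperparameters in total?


Per parameter: 2 (shape and rate).
Total = 21 * 2 = 42

42
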